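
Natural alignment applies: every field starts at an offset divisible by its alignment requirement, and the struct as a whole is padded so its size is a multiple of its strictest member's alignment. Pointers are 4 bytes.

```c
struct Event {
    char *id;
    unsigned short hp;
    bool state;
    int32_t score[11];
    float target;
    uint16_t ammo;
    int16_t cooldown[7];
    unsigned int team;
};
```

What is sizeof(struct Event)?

0..4  id  (4B, 4-aligned)
4..6  hp  (2B, 2-aligned)
6..7  state  (1B, 1-aligned)
7..8  -- padding (1B)
8..52  score  (44B, 4-aligned)
52..56  target  (4B, 4-aligned)
56..58  ammo  (2B, 2-aligned)
58..72  cooldown  (14B, 2-aligned)
72..76  team  (4B, 4-aligned)
sizeof = 76, alignof = 4

76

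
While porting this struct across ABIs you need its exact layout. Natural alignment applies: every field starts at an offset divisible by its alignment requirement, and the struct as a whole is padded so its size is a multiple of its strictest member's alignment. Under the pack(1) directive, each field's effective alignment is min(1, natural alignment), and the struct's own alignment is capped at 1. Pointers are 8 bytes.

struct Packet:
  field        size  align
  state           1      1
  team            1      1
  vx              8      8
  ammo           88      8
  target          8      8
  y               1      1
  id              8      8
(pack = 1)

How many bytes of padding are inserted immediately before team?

0

@0: state [1B, align 1] → 1
@1: team [1B, align 1] → 2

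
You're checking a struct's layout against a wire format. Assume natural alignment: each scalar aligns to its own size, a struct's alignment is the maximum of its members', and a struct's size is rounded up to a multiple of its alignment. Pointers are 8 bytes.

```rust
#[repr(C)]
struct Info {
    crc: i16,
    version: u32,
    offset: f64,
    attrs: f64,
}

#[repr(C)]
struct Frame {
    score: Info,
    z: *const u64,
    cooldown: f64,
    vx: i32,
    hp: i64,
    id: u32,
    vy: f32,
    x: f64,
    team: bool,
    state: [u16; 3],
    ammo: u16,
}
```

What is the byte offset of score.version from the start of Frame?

Info: 0..2  crc  (2B, 2-aligned); 2..4  -- padding (2B); 4..8  version  (4B, 4-aligned); 8..16  offset  (8B, 8-aligned); 16..24  attrs  (8B, 8-aligned); sizeof = 24, alignof = 8
0..24  score  (24B, 8-aligned)
within Info: version at 4
0 + 4 = 4

4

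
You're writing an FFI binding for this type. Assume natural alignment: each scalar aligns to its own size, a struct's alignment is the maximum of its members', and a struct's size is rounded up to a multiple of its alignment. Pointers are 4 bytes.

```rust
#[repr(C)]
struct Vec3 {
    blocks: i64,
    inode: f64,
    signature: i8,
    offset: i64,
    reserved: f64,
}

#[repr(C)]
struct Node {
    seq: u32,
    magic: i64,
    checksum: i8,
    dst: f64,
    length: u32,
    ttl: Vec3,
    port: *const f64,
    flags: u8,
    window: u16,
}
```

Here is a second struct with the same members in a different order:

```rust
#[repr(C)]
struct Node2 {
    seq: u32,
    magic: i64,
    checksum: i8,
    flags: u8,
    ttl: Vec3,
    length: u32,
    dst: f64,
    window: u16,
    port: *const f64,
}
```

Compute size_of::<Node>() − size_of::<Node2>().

0

Vec3: blocks at 0 (size 8, align 8) → ends 8; inode at 8 (size 8, align 8) → ends 16; signature at 16 (size 1, align 1) → ends 17; pad 7 to align 8 for offset; offset at 24 (size 8, align 8) → ends 32; reserved at 32 (size 8, align 8) → ends 40; total 40 bytes, alignment 8
seq at 0 (size 4, align 4) → ends 4
pad 4 to align 8 for magic
magic at 8 (size 8, align 8) → ends 16
checksum at 16 (size 1, align 1) → ends 17
pad 7 to align 8 for dst
dst at 24 (size 8, align 8) → ends 32
length at 32 (size 4, align 4) → ends 36
pad 4 to align 8 for ttl
ttl at 40 (size 40, align 8) → ends 80
port at 80 (size 4, align 4) → ends 84
flags at 84 (size 1, align 1) → ends 85
pad 1 to align 2 for window
window at 86 (size 2, align 2) → ends 88
total 88 bytes, alignment 8
— Node2 —
seq at 0 (size 4, align 4) → ends 4
pad 4 to align 8 for magic
magic at 8 (size 8, align 8) → ends 16
checksum at 16 (size 1, align 1) → ends 17
flags at 17 (size 1, align 1) → ends 18
pad 6 to align 8 for ttl
ttl at 24 (size 40, align 8) → ends 64
length at 64 (size 4, align 4) → ends 68
pad 4 to align 8 for dst
dst at 72 (size 8, align 8) → ends 80
window at 80 (size 2, align 2) → ends 82
pad 2 to align 4 for port
port at 84 (size 4, align 4) → ends 88
total 88 bytes, alignment 8
88 − 88 = 0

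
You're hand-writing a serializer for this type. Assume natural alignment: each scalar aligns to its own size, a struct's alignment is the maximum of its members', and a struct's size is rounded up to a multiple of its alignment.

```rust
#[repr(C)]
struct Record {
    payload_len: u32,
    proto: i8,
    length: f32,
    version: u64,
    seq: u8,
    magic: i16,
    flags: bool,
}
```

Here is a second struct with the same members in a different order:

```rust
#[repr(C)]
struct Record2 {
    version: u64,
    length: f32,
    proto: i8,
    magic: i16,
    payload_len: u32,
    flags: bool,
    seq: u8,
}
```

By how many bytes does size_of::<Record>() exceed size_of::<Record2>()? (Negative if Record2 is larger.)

8

payload_len at 0 (size 4, align 4) → ends 4
proto at 4 (size 1, align 1) → ends 5
pad 3 to align 4 for length
length at 8 (size 4, align 4) → ends 12
pad 4 to align 8 for version
version at 16 (size 8, align 8) → ends 24
seq at 24 (size 1, align 1) → ends 25
pad 1 to align 2 for magic
magic at 26 (size 2, align 2) → ends 28
flags at 28 (size 1, align 1) → ends 29
tail pad 3 to reach multiple of 8
total 32 bytes, alignment 8
— Record2 —
version at 0 (size 8, align 8) → ends 8
length at 8 (size 4, align 4) → ends 12
proto at 12 (size 1, align 1) → ends 13
pad 1 to align 2 for magic
magic at 14 (size 2, align 2) → ends 16
payload_len at 16 (size 4, align 4) → ends 20
flags at 20 (size 1, align 1) → ends 21
seq at 21 (size 1, align 1) → ends 22
tail pad 2 to reach multiple of 8
total 24 bytes, alignment 8
32 − 24 = 8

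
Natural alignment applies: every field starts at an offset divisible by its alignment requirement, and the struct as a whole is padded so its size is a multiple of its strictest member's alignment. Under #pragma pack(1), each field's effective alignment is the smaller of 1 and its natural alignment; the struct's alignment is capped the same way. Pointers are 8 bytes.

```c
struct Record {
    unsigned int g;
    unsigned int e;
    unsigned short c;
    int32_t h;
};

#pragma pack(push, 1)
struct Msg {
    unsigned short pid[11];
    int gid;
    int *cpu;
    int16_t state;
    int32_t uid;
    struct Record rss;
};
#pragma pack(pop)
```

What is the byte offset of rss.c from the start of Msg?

48

Record: 0..4  g  (4B, 4-aligned); 4..8  e  (4B, 4-aligned); 8..10  c  (2B, 2-aligned); 10..12  -- padding (2B); 12..16  h  (4B, 4-aligned); sizeof = 16, alignof = 4
0..22  pid  (22B, 1-aligned)
22..26  gid  (4B, 1-aligned)
26..34  cpu  (8B, 1-aligned)
34..36  state  (2B, 1-aligned)
36..40  uid  (4B, 1-aligned)
40..56  rss  (16B, 1-aligned)
within Record: c at 8
40 + 8 = 48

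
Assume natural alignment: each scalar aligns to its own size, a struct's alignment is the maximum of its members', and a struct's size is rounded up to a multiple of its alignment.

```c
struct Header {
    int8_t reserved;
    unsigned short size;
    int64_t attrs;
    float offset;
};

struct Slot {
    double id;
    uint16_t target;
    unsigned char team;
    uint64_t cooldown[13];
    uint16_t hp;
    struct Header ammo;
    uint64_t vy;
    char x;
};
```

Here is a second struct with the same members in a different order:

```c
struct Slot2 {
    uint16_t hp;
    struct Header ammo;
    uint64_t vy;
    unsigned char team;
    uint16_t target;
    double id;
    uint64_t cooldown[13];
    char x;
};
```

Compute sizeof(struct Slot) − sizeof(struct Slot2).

0

Header: 0..1  reserved  (1B, 1-aligned); 1..2  -- padding (1B); 2..4  size  (2B, 2-aligned); 4..8  -- padding (4B); 8..16  attrs  (8B, 8-aligned); 16..20  offset  (4B, 4-aligned); 20..24  -- tail padding (4B); sizeof = 24, alignof = 8
0..8  id  (8B, 8-aligned)
8..10  target  (2B, 2-aligned)
10..11  team  (1B, 1-aligned)
11..16  -- padding (5B)
16..120  cooldown  (104B, 8-aligned)
120..122  hp  (2B, 2-aligned)
122..128  -- padding (6B)
128..152  ammo  (24B, 8-aligned)
152..160  vy  (8B, 8-aligned)
160..161  x  (1B, 1-aligned)
161..168  -- tail padding (7B)
sizeof = 168, alignof = 8
— Slot2 —
0..2  hp  (2B, 2-aligned)
2..8  -- padding (6B)
8..32  ammo  (24B, 8-aligned)
32..40  vy  (8B, 8-aligned)
40..41  team  (1B, 1-aligned)
41..42  -- padding (1B)
42..44  target  (2B, 2-aligned)
44..48  -- padding (4B)
48..56  id  (8B, 8-aligned)
56..160  cooldown  (104B, 8-aligned)
160..161  x  (1B, 1-aligned)
161..168  -- tail padding (7B)
sizeof = 168, alignof = 8
168 − 168 = 0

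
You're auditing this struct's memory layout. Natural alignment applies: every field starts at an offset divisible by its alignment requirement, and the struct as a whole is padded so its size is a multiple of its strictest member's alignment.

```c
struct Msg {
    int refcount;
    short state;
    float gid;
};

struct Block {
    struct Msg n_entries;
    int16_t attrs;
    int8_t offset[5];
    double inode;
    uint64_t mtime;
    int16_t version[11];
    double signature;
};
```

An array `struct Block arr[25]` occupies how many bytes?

1800

Msg: @0: refcount [4B, align 4] → 4; @4: state [2B, align 2] → 6; +2 pad (align 4); @8: gid [4B, align 4] → 12; size 12, align 4
@0: n_entries [12B, align 4] → 12
@12: attrs [2B, align 2] → 14
@14: offset [5B, align 1] → 19
+5 pad (align 8)
@24: inode [8B, align 8] → 32
@32: mtime [8B, align 8] → 40
@40: version [22B, align 2] → 62
+2 pad (align 8)
@64: signature [8B, align 8] → 72
size 72, align 8
array of 25: 25 × 72 = 1800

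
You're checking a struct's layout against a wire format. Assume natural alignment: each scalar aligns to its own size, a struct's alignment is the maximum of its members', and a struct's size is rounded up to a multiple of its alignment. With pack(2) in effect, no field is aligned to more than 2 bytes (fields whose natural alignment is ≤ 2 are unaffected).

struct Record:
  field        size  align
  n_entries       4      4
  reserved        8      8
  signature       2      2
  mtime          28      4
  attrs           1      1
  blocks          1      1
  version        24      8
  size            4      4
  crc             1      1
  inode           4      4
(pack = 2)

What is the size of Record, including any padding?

78 bytes

n_entries at 0 (size 4, align 2) → ends 4
reserved at 4 (size 8, align 2) → ends 12
signature at 12 (size 2, align 2) → ends 14
mtime at 14 (size 28, align 2) → ends 42
attrs at 42 (size 1, align 1) → ends 43
blocks at 43 (size 1, align 1) → ends 44
version at 44 (size 24, align 2) → ends 68
size at 68 (size 4, align 2) → ends 72
crc at 72 (size 1, align 1) → ends 73
pad 1 to align 2 for inode
inode at 74 (size 4, align 2) → ends 78
total 78 bytes, alignment 2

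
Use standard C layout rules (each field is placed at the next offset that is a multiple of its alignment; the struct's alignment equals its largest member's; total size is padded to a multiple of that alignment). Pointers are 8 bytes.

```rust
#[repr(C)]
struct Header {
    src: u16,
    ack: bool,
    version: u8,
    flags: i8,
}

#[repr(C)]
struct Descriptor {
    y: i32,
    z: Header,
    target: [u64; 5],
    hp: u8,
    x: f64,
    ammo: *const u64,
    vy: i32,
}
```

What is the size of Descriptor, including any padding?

88 bytes

Header: 0..2  src  (2B, 2-aligned); 2..3  ack  (1B, 1-aligned); 3..4  version  (1B, 1-aligned); 4..5  flags  (1B, 1-aligned); 5..6  -- tail padding (1B); sizeof = 6, alignof = 2
0..4  y  (4B, 4-aligned)
4..10  z  (6B, 2-aligned)
10..16  -- padding (6B)
16..56  target  (40B, 8-aligned)
56..57  hp  (1B, 1-aligned)
57..64  -- padding (7B)
64..72  x  (8B, 8-aligned)
72..80  ammo  (8B, 8-aligned)
80..84  vy  (4B, 4-aligned)
84..88  -- tail padding (4B)
sizeof = 88, alignof = 8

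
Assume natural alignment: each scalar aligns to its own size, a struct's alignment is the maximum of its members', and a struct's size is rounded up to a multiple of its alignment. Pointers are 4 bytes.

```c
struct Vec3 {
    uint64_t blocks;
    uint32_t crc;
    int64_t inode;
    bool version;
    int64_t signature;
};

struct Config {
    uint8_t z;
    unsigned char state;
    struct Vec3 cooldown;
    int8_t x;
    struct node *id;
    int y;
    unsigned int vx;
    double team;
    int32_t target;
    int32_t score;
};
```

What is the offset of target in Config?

Vec3: @0: blocks [8B, align 8] → 8; @8: crc [4B, align 4] → 12; +4 pad (align 8); @16: inode [8B, align 8] → 24; @24: version [1B, align 1] → 25; +7 pad (align 8); @32: signature [8B, align 8] → 40; size 40, align 8
@0: z [1B, align 1] → 1
@1: state [1B, align 1] → 2
+6 pad (align 8)
@8: cooldown [40B, align 8] → 48
@48: x [1B, align 1] → 49
+3 pad (align 4)
@52: id [4B, align 4] → 56
@56: y [4B, align 4] → 60
@60: vx [4B, align 4] → 64
@64: team [8B, align 8] → 72
@72: target [4B, align 4] → 76

72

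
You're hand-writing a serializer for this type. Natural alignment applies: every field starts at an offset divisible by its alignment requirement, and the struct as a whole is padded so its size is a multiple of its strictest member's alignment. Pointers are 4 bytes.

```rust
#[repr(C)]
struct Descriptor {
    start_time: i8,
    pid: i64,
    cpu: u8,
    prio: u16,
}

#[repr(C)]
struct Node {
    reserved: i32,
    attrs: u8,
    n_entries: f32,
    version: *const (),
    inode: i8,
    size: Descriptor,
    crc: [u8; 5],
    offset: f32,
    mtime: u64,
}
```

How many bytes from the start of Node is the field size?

24

Descriptor: @0: start_time [1B, align 1] → 1; +7 pad (align 8); @8: pid [8B, align 8] → 16; @16: cpu [1B, align 1] → 17; +1 pad (align 2); @18: prio [2B, align 2] → 20; +4 tail pad (align 8); size 24, align 8
@0: reserved [4B, align 4] → 4
@4: attrs [1B, align 1] → 5
+3 pad (align 4)
@8: n_entries [4B, align 4] → 12
@12: version [4B, align 4] → 16
@16: inode [1B, align 1] → 17
+7 pad (align 8)
@24: size [24B, align 8] → 48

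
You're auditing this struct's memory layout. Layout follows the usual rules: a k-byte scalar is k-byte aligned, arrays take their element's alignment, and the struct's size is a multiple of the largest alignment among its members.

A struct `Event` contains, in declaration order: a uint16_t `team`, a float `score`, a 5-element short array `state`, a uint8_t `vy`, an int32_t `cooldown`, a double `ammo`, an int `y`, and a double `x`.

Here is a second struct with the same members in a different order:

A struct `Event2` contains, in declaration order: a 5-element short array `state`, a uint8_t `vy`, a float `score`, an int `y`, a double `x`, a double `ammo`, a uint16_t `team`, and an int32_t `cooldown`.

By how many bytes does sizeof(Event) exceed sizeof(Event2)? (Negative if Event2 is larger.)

team at 0 (size 2, align 2) → ends 2
pad 2 to align 4 for score
score at 4 (size 4, align 4) → ends 8
state at 8 (size 10, align 2) → ends 18
vy at 18 (size 1, align 1) → ends 19
pad 1 to align 4 for cooldown
cooldown at 20 (size 4, align 4) → ends 24
ammo at 24 (size 8, align 8) → ends 32
y at 32 (size 4, align 4) → ends 36
pad 4 to align 8 for x
x at 40 (size 8, align 8) → ends 48
total 48 bytes, alignment 8
— Event2 —
state at 0 (size 10, align 2) → ends 10
vy at 10 (size 1, align 1) → ends 11
pad 1 to align 4 for score
score at 12 (size 4, align 4) → ends 16
y at 16 (size 4, align 4) → ends 20
pad 4 to align 8 for x
x at 24 (size 8, align 8) → ends 32
ammo at 32 (size 8, align 8) → ends 40
team at 40 (size 2, align 2) → ends 42
pad 2 to align 4 for cooldown
cooldown at 44 (size 4, align 4) → ends 48
total 48 bytes, alignment 8
48 − 48 = 0

0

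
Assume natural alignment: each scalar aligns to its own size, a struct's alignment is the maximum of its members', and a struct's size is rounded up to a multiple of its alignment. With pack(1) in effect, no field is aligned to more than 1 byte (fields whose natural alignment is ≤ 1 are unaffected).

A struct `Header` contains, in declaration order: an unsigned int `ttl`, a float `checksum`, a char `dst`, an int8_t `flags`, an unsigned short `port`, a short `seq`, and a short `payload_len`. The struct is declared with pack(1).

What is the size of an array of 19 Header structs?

ttl at 0 (size 4, align 1) → ends 4
checksum at 4 (size 4, align 1) → ends 8
dst at 8 (size 1, align 1) → ends 9
flags at 9 (size 1, align 1) → ends 10
port at 10 (size 2, align 1) → ends 12
seq at 12 (size 2, align 1) → ends 14
payload_len at 14 (size 2, align 1) → ends 16
total 16 bytes, alignment 1
array of 19: 19 × 16 = 304

304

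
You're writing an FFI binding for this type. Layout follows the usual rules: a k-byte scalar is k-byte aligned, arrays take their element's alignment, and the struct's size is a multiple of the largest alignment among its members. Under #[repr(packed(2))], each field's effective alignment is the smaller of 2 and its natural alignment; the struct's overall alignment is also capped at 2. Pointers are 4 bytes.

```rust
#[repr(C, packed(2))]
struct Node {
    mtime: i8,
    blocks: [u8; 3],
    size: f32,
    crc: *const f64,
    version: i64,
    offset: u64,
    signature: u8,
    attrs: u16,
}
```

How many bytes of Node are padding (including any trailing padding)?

1

mtime at 0 (size 1, align 1) → ends 1
blocks at 1 (size 3, align 1) → ends 4
size at 4 (size 4, align 2) → ends 8
crc at 8 (size 4, align 2) → ends 12
version at 12 (size 8, align 2) → ends 20
offset at 20 (size 8, align 2) → ends 28
signature at 28 (size 1, align 1) → ends 29
pad 1 to align 2 for attrs
attrs at 30 (size 2, align 2) → ends 32
total 32 bytes, alignment 2
data bytes 31, size 32 → padding 1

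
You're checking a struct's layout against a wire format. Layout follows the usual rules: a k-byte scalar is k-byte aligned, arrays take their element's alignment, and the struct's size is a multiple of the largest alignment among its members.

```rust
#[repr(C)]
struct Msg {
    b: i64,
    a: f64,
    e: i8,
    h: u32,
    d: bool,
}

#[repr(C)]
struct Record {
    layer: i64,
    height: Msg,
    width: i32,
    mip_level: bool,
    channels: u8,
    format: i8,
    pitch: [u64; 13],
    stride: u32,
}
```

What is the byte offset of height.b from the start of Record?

8

Msg: 0..8  b  (8B, 8-aligned); 8..16  a  (8B, 8-aligned); 16..17  e  (1B, 1-aligned); 17..20  -- padding (3B); 20..24  h  (4B, 4-aligned); 24..25  d  (1B, 1-aligned); 25..32  -- tail padding (7B); sizeof = 32, alignof = 8
0..8  layer  (8B, 8-aligned)
8..40  height  (32B, 8-aligned)
within Msg: b at 0
8 + 0 = 8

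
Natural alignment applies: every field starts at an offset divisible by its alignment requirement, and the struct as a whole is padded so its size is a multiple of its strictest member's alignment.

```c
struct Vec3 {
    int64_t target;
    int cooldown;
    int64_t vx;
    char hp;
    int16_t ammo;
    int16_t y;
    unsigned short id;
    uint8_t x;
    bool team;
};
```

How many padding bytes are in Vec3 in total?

11

@0: target [8B, align 8] → 8
@8: cooldown [4B, align 4] → 12
+4 pad (align 8)
@16: vx [8B, align 8] → 24
@24: hp [1B, align 1] → 25
+1 pad (align 2)
@26: ammo [2B, align 2] → 28
@28: y [2B, align 2] → 30
@30: id [2B, align 2] → 32
@32: x [1B, align 1] → 33
@33: team [1B, align 1] → 34
+6 tail pad (align 8)
size 40, align 8
data bytes 29, size 40 → padding 11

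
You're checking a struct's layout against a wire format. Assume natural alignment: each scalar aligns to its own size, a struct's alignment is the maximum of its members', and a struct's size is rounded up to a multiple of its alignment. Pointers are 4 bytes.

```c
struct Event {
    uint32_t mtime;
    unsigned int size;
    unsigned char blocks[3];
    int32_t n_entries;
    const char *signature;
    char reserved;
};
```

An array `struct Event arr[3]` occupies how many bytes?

72

@0: mtime [4B, align 4] → 4
@4: size [4B, align 4] → 8
@8: blocks [3B, align 1] → 11
+1 pad (align 4)
@12: n_entries [4B, align 4] → 16
@16: signature [4B, align 4] → 20
@20: reserved [1B, align 1] → 21
+3 tail pad (align 4)
size 24, align 4
array of 3: 3 × 24 = 72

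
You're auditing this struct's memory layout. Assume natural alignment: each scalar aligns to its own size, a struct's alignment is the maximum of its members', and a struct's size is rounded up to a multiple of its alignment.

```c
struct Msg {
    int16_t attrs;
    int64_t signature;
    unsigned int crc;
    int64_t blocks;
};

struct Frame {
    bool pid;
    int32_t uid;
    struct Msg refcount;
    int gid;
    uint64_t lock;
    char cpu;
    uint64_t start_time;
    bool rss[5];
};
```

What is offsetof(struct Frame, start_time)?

Msg: 0..2  attrs  (2B, 2-aligned); 2..8  -- padding (6B); 8..16  signature  (8B, 8-aligned); 16..20  crc  (4B, 4-aligned); 20..24  -- padding (4B); 24..32  blocks  (8B, 8-aligned); sizeof = 32, alignof = 8
0..1  pid  (1B, 1-aligned)
1..4  -- padding (3B)
4..8  uid  (4B, 4-aligned)
8..40  refcount  (32B, 8-aligned)
40..44  gid  (4B, 4-aligned)
44..48  -- padding (4B)
48..56  lock  (8B, 8-aligned)
56..57  cpu  (1B, 1-aligned)
57..64  -- padding (7B)
64..72  start_time  (8B, 8-aligned)

64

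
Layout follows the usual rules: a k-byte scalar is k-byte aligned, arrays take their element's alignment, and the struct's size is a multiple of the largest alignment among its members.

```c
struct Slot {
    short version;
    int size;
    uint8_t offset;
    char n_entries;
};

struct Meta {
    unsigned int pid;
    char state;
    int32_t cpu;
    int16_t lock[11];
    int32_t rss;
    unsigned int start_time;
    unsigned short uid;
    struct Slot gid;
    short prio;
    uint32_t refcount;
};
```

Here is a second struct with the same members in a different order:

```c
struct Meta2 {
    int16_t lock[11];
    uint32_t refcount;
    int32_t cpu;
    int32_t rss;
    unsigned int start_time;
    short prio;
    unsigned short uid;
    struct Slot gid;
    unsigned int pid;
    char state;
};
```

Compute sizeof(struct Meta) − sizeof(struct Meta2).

Slot: @0: version [2B, align 2] → 2; +2 pad (align 4); @4: size [4B, align 4] → 8; @8: offset [1B, align 1] → 9; @9: n_entries [1B, align 1] → 10; +2 tail pad (align 4); size 12, align 4
@0: pid [4B, align 4] → 4
@4: state [1B, align 1] → 5
+3 pad (align 4)
@8: cpu [4B, align 4] → 12
@12: lock [22B, align 2] → 34
+2 pad (align 4)
@36: rss [4B, align 4] → 40
@40: start_time [4B, align 4] → 44
@44: uid [2B, align 2] → 46
+2 pad (align 4)
@48: gid [12B, align 4] → 60
@60: prio [2B, align 2] → 62
+2 pad (align 4)
@64: refcount [4B, align 4] → 68
size 68, align 4
— Meta2 —
@0: lock [22B, align 2] → 22
+2 pad (align 4)
@24: refcount [4B, align 4] → 28
@28: cpu [4B, align 4] → 32
@32: rss [4B, align 4] → 36
@36: start_time [4B, align 4] → 40
@40: prio [2B, align 2] → 42
@42: uid [2B, align 2] → 44
@44: gid [12B, align 4] → 56
@56: pid [4B, align 4] → 60
@60: state [1B, align 1] → 61
+3 tail pad (align 4)
size 64, align 4
68 − 64 = 4

4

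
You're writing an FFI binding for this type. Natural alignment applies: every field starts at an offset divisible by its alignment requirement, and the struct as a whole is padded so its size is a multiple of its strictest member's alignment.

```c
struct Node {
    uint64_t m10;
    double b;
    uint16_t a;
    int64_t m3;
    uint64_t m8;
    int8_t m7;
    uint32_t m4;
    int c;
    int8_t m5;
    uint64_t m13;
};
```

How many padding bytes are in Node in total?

m10 at 0 (size 8, align 8) → ends 8
b at 8 (size 8, align 8) → ends 16
a at 16 (size 2, align 2) → ends 18
pad 6 to align 8 for m3
m3 at 24 (size 8, align 8) → ends 32
m8 at 32 (size 8, align 8) → ends 40
m7 at 40 (size 1, align 1) → ends 41
pad 3 to align 4 for m4
m4 at 44 (size 4, align 4) → ends 48
c at 48 (size 4, align 4) → ends 52
m5 at 52 (size 1, align 1) → ends 53
pad 3 to align 8 for m13
m13 at 56 (size 8, align 8) → ends 64
total 64 bytes, alignment 8
data bytes 52, size 64 → padding 12

12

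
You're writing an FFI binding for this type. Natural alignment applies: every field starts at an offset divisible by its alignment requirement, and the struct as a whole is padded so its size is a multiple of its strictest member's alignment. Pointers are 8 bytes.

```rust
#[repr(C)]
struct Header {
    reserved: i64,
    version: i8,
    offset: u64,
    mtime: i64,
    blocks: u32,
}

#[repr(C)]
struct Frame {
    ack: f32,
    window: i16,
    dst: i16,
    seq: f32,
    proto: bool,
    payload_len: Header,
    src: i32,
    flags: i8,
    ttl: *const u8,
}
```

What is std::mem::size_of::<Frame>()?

Header: @0: reserved [8B, align 8] → 8; @8: version [1B, align 1] → 9; +7 pad (align 8); @16: offset [8B, align 8] → 24; @24: mtime [8B, align 8] → 32; @32: blocks [4B, align 4] → 36; +4 tail pad (align 8); size 40, align 8
@0: ack [4B, align 4] → 4
@4: window [2B, align 2] → 6
@6: dst [2B, align 2] → 8
@8: seq [4B, align 4] → 12
@12: proto [1B, align 1] → 13
+3 pad (align 8)
@16: payload_len [40B, align 8] → 56
@56: src [4B, align 4] → 60
@60: flags [1B, align 1] → 61
+3 pad (align 8)
@64: ttl [8B, align 8] → 72
size 72, align 8

72 bytes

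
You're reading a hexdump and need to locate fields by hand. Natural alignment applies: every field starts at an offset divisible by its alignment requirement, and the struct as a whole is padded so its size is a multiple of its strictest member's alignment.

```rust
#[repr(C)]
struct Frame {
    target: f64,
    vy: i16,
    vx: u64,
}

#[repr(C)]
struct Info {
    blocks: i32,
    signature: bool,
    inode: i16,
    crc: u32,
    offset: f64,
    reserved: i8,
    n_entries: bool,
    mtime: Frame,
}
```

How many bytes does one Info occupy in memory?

56

Frame: 0..8  target  (8B, 8-aligned); 8..10  vy  (2B, 2-aligned); 10..16  -- padding (6B); 16..24  vx  (8B, 8-aligned); sizeof = 24, alignof = 8
0..4  blocks  (4B, 4-aligned)
4..5  signature  (1B, 1-aligned)
5..6  -- padding (1B)
6..8  inode  (2B, 2-aligned)
8..12  crc  (4B, 4-aligned)
12..16  -- padding (4B)
16..24  offset  (8B, 8-aligned)
24..25  reserved  (1B, 1-aligned)
25..26  n_entries  (1B, 1-aligned)
26..32  -- padding (6B)
32..56  mtime  (24B, 8-aligned)
sizeof = 56, alignof = 8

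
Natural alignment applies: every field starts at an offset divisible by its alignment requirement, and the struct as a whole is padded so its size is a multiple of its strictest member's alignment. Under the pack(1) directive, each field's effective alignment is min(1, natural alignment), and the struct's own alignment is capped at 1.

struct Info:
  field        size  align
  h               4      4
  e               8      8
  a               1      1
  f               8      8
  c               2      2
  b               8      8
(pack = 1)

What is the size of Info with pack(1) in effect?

31

0..4  h  (4B, 1-aligned)
4..12  e  (8B, 1-aligned)
12..13  a  (1B, 1-aligned)
13..21  f  (8B, 1-aligned)
21..23  c  (2B, 1-aligned)
23..31  b  (8B, 1-aligned)
sizeof = 31, alignof = 1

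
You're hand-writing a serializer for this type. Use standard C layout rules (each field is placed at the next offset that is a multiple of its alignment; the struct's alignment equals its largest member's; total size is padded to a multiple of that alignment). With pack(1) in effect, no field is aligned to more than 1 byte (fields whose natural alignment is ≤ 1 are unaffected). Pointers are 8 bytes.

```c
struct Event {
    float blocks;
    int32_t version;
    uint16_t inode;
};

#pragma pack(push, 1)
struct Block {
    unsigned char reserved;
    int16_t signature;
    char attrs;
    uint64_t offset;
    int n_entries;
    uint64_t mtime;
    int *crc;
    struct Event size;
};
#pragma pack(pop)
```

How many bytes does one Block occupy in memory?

44 bytes

Event: 0..4  blocks  (4B, 4-aligned); 4..8  version  (4B, 4-aligned); 8..10  inode  (2B, 2-aligned); 10..12  -- tail padding (2B); sizeof = 12, alignof = 4
0..1  reserved  (1B, 1-aligned)
1..3  signature  (2B, 1-aligned)
3..4  attrs  (1B, 1-aligned)
4..12  offset  (8B, 1-aligned)
12..16  n_entries  (4B, 1-aligned)
16..24  mtime  (8B, 1-aligned)
24..32  crc  (8B, 1-aligned)
32..44  size  (12B, 1-aligned)
sizeof = 44, alignof = 1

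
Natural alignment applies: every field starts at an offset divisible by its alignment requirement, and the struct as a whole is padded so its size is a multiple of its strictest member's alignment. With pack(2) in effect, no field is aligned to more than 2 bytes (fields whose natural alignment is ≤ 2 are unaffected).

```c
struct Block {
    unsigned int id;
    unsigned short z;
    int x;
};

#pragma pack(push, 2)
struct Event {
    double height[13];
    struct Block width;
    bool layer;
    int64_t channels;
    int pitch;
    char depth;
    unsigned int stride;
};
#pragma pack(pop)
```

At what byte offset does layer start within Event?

Block: id at 0 (size 4, align 4) → ends 4; z at 4 (size 2, align 2) → ends 6; pad 2 to align 4 for x; x at 8 (size 4, align 4) → ends 12; total 12 bytes, alignment 4
height at 0 (size 104, align 2) → ends 104
width at 104 (size 12, align 2) → ends 116
layer at 116 (size 1, align 1) → ends 117

116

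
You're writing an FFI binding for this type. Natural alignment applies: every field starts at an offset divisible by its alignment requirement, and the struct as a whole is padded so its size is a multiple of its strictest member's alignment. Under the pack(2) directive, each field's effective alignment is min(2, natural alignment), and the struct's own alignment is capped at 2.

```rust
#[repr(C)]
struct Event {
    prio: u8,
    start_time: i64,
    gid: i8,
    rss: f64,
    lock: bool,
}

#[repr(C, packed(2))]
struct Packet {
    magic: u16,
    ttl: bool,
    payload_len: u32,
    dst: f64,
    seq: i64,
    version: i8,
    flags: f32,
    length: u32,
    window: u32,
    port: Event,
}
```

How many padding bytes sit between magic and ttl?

Event: @0: prio [1B, align 1] → 1; +7 pad (align 8); @8: start_time [8B, align 8] → 16; @16: gid [1B, align 1] → 17; +7 pad (align 8); @24: rss [8B, align 8] → 32; @32: lock [1B, align 1] → 33; +7 tail pad (align 8); size 40, align 8
@0: magic [2B, align 2] → 2
@2: ttl [1B, align 1] → 3

0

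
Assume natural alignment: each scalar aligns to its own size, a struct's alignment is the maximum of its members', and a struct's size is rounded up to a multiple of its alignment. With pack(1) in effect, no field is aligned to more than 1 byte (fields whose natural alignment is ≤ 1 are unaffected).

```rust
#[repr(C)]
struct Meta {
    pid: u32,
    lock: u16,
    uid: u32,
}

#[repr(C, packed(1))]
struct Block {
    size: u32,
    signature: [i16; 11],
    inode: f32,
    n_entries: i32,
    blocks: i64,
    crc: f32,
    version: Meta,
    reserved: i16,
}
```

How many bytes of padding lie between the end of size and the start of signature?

0

Meta: @0: pid [4B, align 4] → 4; @4: lock [2B, align 2] → 6; +2 pad (align 4); @8: uid [4B, align 4] → 12; size 12, align 4
@0: size [4B, align 1] → 4
@4: signature [22B, align 1] → 26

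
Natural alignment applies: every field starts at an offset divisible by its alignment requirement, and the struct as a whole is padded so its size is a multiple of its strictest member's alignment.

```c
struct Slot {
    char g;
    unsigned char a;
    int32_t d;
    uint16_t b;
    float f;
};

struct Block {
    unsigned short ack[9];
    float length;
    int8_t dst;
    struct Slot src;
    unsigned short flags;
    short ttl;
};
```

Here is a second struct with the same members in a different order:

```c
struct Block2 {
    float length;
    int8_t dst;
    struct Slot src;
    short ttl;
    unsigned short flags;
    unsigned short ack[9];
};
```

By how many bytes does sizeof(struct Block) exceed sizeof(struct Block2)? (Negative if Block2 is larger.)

0

Slot: 0..1  g  (1B, 1-aligned); 1..2  a  (1B, 1-aligned); 2..4  -- padding (2B); 4..8  d  (4B, 4-aligned); 8..10  b  (2B, 2-aligned); 10..12  -- padding (2B); 12..16  f  (4B, 4-aligned); sizeof = 16, alignof = 4
0..18  ack  (18B, 2-aligned)
18..20  -- padding (2B)
20..24  length  (4B, 4-aligned)
24..25  dst  (1B, 1-aligned)
25..28  -- padding (3B)
28..44  src  (16B, 4-aligned)
44..46  flags  (2B, 2-aligned)
46..48  ttl  (2B, 2-aligned)
sizeof = 48, alignof = 4
— Block2 —
0..4  length  (4B, 4-aligned)
4..5  dst  (1B, 1-aligned)
5..8  -- padding (3B)
8..24  src  (16B, 4-aligned)
24..26  ttl  (2B, 2-aligned)
26..28  flags  (2B, 2-aligned)
28..46  ack  (18B, 2-aligned)
46..48  -- tail padding (2B)
sizeof = 48, alignof = 4
48 − 48 = 0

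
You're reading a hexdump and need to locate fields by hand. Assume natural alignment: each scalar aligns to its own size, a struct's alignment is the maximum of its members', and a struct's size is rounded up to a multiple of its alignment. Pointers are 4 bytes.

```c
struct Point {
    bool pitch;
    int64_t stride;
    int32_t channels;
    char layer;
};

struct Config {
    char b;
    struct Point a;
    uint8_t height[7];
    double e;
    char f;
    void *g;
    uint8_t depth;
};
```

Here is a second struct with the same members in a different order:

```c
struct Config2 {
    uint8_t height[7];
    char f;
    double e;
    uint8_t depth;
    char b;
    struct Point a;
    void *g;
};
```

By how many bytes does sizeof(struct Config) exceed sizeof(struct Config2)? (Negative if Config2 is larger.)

Point: @0: pitch [1B, align 1] → 1; +7 pad (align 8); @8: stride [8B, align 8] → 16; @16: channels [4B, align 4] → 20; @20: layer [1B, align 1] → 21; +3 tail pad (align 8); size 24, align 8
@0: b [1B, align 1] → 1
+7 pad (align 8)
@8: a [24B, align 8] → 32
@32: height [7B, align 1] → 39
+1 pad (align 8)
@40: e [8B, align 8] → 48
@48: f [1B, align 1] → 49
+3 pad (align 4)
@52: g [4B, align 4] → 56
@56: depth [1B, align 1] → 57
+7 tail pad (align 8)
size 64, align 8
— Config2 —
@0: height [7B, align 1] → 7
@7: f [1B, align 1] → 8
@8: e [8B, align 8] → 16
@16: depth [1B, align 1] → 17
@17: b [1B, align 1] → 18
+6 pad (align 8)
@24: a [24B, align 8] → 48
@48: g [4B, align 4] → 52
+4 tail pad (align 8)
size 56, align 8
64 − 56 = 8

8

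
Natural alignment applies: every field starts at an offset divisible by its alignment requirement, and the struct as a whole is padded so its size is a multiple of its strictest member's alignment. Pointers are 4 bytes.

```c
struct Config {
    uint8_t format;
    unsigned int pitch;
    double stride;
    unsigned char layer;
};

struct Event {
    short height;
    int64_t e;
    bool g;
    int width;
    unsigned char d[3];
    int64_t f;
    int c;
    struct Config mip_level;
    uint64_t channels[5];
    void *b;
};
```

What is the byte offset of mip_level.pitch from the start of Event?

Config: 0..1  format  (1B, 1-aligned); 1..4  -- padding (3B); 4..8  pitch  (4B, 4-aligned); 8..16  stride  (8B, 8-aligned); 16..17  layer  (1B, 1-aligned); 17..24  -- tail padding (7B); sizeof = 24, alignof = 8
0..2  height  (2B, 2-aligned)
2..8  -- padding (6B)
8..16  e  (8B, 8-aligned)
16..17  g  (1B, 1-aligned)
17..20  -- padding (3B)
20..24  width  (4B, 4-aligned)
24..27  d  (3B, 1-aligned)
27..32  -- padding (5B)
32..40  f  (8B, 8-aligned)
40..44  c  (4B, 4-aligned)
44..48  -- padding (4B)
48..72  mip_level  (24B, 8-aligned)
within Config: pitch at 4
48 + 4 = 52

52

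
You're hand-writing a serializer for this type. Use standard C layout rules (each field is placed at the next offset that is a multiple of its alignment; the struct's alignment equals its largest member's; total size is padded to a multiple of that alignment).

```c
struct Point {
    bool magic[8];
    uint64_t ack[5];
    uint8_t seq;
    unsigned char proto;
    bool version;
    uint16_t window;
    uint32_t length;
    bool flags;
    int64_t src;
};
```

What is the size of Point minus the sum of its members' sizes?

6

@0: magic [8B, align 1] → 8
@8: ack [40B, align 8] → 48
@48: seq [1B, align 1] → 49
@49: proto [1B, align 1] → 50
@50: version [1B, align 1] → 51
+1 pad (align 2)
@52: window [2B, align 2] → 54
+2 pad (align 4)
@56: length [4B, align 4] → 60
@60: flags [1B, align 1] → 61
+3 pad (align 8)
@64: src [8B, align 8] → 72
size 72, align 8
data bytes 66, size 72 → padding 6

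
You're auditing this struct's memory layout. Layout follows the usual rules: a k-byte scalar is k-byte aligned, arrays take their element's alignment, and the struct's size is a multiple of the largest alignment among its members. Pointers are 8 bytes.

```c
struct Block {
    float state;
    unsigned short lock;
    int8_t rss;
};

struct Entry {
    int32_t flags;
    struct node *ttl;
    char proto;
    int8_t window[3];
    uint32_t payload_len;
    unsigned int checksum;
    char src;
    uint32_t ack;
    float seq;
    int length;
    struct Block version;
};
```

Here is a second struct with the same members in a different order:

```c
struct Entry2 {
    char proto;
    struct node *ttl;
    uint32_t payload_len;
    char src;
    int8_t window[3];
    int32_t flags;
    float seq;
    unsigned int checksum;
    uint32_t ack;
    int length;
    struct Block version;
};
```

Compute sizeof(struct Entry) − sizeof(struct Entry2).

0

Block: 0..4  state  (4B, 4-aligned); 4..6  lock  (2B, 2-aligned); 6..7  rss  (1B, 1-aligned); 7..8  -- tail padding (1B); sizeof = 8, alignof = 4
0..4  flags  (4B, 4-aligned)
4..8  -- padding (4B)
8..16  ttl  (8B, 8-aligned)
16..17  proto  (1B, 1-aligned)
17..20  window  (3B, 1-aligned)
20..24  payload_len  (4B, 4-aligned)
24..28  checksum  (4B, 4-aligned)
28..29  src  (1B, 1-aligned)
29..32  -- padding (3B)
32..36  ack  (4B, 4-aligned)
36..40  seq  (4B, 4-aligned)
40..44  length  (4B, 4-aligned)
44..52  version  (8B, 4-aligned)
52..56  -- tail padding (4B)
sizeof = 56, alignof = 8
— Entry2 —
0..1  proto  (1B, 1-aligned)
1..8  -- padding (7B)
8..16  ttl  (8B, 8-aligned)
16..20  payload_len  (4B, 4-aligned)
20..21  src  (1B, 1-aligned)
21..24  window  (3B, 1-aligned)
24..28  flags  (4B, 4-aligned)
28..32  seq  (4B, 4-aligned)
32..36  checksum  (4B, 4-aligned)
36..40  ack  (4B, 4-aligned)
40..44  length  (4B, 4-aligned)
44..52  version  (8B, 4-aligned)
52..56  -- tail padding (4B)
sizeof = 56, alignof = 8
56 − 56 = 0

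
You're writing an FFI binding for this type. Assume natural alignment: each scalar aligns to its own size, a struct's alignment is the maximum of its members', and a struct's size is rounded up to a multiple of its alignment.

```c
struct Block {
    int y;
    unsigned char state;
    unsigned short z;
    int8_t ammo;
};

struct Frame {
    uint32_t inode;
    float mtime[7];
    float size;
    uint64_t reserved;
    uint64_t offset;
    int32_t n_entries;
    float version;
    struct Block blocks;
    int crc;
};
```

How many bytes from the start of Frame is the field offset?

48

Block: 0..4  y  (4B, 4-aligned); 4..5  state  (1B, 1-aligned); 5..6  -- padding (1B); 6..8  z  (2B, 2-aligned); 8..9  ammo  (1B, 1-aligned); 9..12  -- tail padding (3B); sizeof = 12, alignof = 4
0..4  inode  (4B, 4-aligned)
4..32  mtime  (28B, 4-aligned)
32..36  size  (4B, 4-aligned)
36..40  -- padding (4B)
40..48  reserved  (8B, 8-aligned)
48..56  offset  (8B, 8-aligned)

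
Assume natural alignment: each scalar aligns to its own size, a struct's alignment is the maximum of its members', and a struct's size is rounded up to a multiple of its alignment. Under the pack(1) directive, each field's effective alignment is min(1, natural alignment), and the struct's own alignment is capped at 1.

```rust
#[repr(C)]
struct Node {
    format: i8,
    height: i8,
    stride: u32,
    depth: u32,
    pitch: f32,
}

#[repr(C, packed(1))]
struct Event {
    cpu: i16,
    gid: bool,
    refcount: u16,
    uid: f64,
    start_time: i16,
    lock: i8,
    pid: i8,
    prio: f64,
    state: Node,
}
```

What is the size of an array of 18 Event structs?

Node: @0: format [1B, align 1] → 1; @1: height [1B, align 1] → 2; +2 pad (align 4); @4: stride [4B, align 4] → 8; @8: depth [4B, align 4] → 12; @12: pitch [4B, align 4] → 16; size 16, align 4
@0: cpu [2B, align 1] → 2
@2: gid [1B, align 1] → 3
@3: refcount [2B, align 1] → 5
@5: uid [8B, align 1] → 13
@13: start_time [2B, align 1] → 15
@15: lock [1B, align 1] → 16
@16: pid [1B, align 1] → 17
@17: prio [8B, align 1] → 25
@25: state [16B, align 1] → 41
size 41, align 1
array of 18: 18 × 41 = 738

738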